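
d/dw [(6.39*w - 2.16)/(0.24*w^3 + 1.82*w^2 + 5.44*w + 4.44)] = (-3.0672*w^3 - 10.0746*w^2 + 7.8624*w + 40.122)/(0.0576*w^6 + 0.8736*w^5 + 5.9236*w^4 + 21.9328*w^3 + 45.7552*w^2 + 48.3072*w + 19.7136)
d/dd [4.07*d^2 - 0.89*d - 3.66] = 8.14*d - 0.89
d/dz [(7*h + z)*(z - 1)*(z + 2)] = 14*h*z + 7*h + 3*z^2 + 2*z - 2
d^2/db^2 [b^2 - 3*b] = 2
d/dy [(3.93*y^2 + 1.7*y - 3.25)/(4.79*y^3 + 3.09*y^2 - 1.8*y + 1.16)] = (-18.8247*y^4 - 16.286*y^3 + 34.3755*y^2 + 29.2026*y - 3.878)/(22.9441*y^6 + 29.6022*y^5 - 7.6959*y^4 - 0.0112000000000005*y^3 + 10.4088*y^2 - 4.176*y + 1.3456)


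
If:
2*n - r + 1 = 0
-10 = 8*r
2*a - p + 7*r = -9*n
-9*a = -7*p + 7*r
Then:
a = 987/40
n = -9/8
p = 1219/40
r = -5/4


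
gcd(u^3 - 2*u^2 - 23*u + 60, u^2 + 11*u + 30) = u + 5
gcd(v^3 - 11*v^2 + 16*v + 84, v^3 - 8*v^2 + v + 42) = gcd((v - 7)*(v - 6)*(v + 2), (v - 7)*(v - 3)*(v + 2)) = v^2 - 5*v - 14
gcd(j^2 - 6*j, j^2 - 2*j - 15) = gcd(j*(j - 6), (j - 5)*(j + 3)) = 1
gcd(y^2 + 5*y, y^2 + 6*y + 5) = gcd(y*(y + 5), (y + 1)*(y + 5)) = y + 5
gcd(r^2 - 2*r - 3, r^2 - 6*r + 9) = r - 3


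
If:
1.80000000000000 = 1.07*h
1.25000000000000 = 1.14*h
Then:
No Solution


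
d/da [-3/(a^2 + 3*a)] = 3*(2*a + 3)/(a^2*(a + 3)^2)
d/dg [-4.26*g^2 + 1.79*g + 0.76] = 1.79 - 8.52*g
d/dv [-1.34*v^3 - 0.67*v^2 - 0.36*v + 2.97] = -4.02*v^2 - 1.34*v - 0.36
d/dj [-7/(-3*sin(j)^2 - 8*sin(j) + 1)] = -14*(3*sin(j) + 4)*cos(j)/(3*sin(j)^2 + 8*sin(j) - 1)^2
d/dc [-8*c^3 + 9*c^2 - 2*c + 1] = -24*c^2 + 18*c - 2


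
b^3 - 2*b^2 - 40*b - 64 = (b - 8)*(b + 2)*(b + 4)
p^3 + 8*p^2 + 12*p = p*(p + 2)*(p + 6)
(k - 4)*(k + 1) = k^2 - 3*k - 4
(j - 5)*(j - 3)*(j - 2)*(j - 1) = j^4 - 11*j^3 + 41*j^2 - 61*j + 30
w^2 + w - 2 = (w - 1)*(w + 2)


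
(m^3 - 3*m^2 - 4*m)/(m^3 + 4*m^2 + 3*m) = (m - 4)/(m + 3)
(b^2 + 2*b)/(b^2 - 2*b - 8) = b/(b - 4)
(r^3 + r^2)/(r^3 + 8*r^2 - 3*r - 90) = r^2*(r + 1)/(r^3 + 8*r^2 - 3*r - 90)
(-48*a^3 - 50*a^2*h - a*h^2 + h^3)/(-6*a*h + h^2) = (48*a^3 + 50*a^2*h + a*h^2 - h^3)/(h*(6*a - h))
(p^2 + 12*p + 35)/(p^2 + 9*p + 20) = (p + 7)/(p + 4)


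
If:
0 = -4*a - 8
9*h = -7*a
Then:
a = -2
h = 14/9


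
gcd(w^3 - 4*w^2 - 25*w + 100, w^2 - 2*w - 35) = w + 5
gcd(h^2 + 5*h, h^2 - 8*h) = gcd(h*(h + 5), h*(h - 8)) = h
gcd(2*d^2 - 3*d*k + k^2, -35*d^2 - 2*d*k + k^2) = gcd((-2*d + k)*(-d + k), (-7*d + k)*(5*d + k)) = 1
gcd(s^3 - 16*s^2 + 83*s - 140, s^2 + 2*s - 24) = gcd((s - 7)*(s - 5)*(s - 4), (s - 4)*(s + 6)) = s - 4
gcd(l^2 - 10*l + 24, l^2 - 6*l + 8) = l - 4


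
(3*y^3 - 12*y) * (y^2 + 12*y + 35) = 3*y^5 + 36*y^4 + 93*y^3 - 144*y^2 - 420*y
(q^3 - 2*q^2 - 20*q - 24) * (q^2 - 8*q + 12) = q^5 - 10*q^4 + 8*q^3 + 112*q^2 - 48*q - 288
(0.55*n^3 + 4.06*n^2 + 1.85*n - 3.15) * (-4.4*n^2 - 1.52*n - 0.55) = -2.42*n^5 - 18.7*n^4 - 14.6137*n^3 + 8.815*n^2 + 3.7705*n + 1.7325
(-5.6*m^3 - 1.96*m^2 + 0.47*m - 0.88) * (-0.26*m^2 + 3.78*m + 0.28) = 1.456*m^5 - 20.6584*m^4 - 9.099*m^3 + 1.4566*m^2 - 3.1948*m - 0.2464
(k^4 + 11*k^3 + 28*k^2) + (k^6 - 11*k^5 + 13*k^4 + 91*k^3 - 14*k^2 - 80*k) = k^6 - 11*k^5 + 14*k^4 + 102*k^3 + 14*k^2 - 80*k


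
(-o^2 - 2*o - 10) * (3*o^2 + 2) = -3*o^4 - 6*o^3 - 32*o^2 - 4*o - 20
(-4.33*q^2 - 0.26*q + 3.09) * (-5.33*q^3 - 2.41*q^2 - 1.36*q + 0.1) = 23.0789*q^5 + 11.8211*q^4 - 9.9543*q^3 - 7.5263*q^2 - 4.2284*q + 0.309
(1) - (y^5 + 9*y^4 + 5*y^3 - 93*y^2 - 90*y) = -y^5 - 9*y^4 - 5*y^3 + 93*y^2 + 90*y + 1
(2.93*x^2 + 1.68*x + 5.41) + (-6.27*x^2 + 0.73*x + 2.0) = -3.34*x^2 + 2.41*x + 7.41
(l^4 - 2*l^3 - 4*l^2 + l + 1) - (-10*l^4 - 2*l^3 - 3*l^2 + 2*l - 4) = 11*l^4 - l^2 - l + 5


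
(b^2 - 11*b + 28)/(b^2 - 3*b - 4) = (b - 7)/(b + 1)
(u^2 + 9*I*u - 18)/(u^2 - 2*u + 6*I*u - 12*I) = (u + 3*I)/(u - 2)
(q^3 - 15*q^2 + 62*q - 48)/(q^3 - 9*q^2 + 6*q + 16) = (q^2 - 7*q + 6)/(q^2 - q - 2)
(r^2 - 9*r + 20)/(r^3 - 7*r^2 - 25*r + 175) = (r - 4)/(r^2 - 2*r - 35)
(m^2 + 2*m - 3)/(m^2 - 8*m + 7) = (m + 3)/(m - 7)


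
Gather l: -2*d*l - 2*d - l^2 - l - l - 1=-2*d - l^2 + l*(-2*d - 2) - 1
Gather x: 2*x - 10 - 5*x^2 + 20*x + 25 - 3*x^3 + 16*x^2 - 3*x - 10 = -3*x^3 + 11*x^2 + 19*x + 5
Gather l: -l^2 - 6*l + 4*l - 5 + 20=-l^2 - 2*l + 15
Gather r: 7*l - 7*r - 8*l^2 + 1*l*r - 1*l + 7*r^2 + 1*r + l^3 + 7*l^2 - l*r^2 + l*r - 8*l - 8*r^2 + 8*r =l^3 - l^2 - 2*l + r^2*(-l - 1) + r*(2*l + 2)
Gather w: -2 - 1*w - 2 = -w - 4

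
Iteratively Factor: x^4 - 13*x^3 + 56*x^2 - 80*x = (x - 4)*(x^3 - 9*x^2 + 20*x) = (x - 5)*(x - 4)*(x^2 - 4*x) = x*(x - 5)*(x - 4)*(x - 4)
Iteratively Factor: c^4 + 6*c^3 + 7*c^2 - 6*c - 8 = (c + 2)*(c^3 + 4*c^2 - c - 4) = (c + 1)*(c + 2)*(c^2 + 3*c - 4) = (c + 1)*(c + 2)*(c + 4)*(c - 1)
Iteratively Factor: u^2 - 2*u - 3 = (u - 3)*(u + 1)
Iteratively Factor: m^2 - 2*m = (m)*(m - 2)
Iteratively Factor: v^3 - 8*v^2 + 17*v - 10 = (v - 2)*(v^2 - 6*v + 5) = (v - 2)*(v - 1)*(v - 5)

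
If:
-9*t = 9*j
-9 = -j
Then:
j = 9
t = -9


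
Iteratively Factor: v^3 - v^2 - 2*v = (v + 1)*(v^2 - 2*v) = (v - 2)*(v + 1)*(v)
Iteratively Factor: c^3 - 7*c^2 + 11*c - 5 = (c - 5)*(c^2 - 2*c + 1) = (c - 5)*(c - 1)*(c - 1)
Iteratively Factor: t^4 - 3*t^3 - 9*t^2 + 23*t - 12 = (t - 1)*(t^3 - 2*t^2 - 11*t + 12) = (t - 1)*(t + 3)*(t^2 - 5*t + 4) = (t - 4)*(t - 1)*(t + 3)*(t - 1)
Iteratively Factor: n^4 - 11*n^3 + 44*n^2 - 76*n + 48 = (n - 3)*(n^3 - 8*n^2 + 20*n - 16) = (n - 4)*(n - 3)*(n^2 - 4*n + 4) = (n - 4)*(n - 3)*(n - 2)*(n - 2)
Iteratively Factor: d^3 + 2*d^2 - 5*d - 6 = (d + 1)*(d^2 + d - 6) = (d + 1)*(d + 3)*(d - 2)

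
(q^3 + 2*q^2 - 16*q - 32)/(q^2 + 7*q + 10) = (q^2 - 16)/(q + 5)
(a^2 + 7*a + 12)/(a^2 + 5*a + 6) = (a + 4)/(a + 2)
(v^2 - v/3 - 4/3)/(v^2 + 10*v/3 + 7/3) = (3*v - 4)/(3*v + 7)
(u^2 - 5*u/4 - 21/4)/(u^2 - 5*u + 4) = (4*u^2 - 5*u - 21)/(4*(u^2 - 5*u + 4))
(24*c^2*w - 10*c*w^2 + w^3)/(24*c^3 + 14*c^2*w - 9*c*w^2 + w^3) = w/(c + w)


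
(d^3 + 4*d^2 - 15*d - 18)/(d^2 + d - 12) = (d^2 + 7*d + 6)/(d + 4)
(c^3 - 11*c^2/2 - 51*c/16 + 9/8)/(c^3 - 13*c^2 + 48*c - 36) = (c^2 + c/2 - 3/16)/(c^2 - 7*c + 6)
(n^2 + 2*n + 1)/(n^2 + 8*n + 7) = (n + 1)/(n + 7)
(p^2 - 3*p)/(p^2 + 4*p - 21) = p/(p + 7)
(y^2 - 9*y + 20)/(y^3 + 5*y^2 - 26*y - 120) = (y - 4)/(y^2 + 10*y + 24)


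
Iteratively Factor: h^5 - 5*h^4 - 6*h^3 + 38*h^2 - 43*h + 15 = (h - 1)*(h^4 - 4*h^3 - 10*h^2 + 28*h - 15) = (h - 1)^2*(h^3 - 3*h^2 - 13*h + 15) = (h - 1)^3*(h^2 - 2*h - 15) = (h - 1)^3*(h + 3)*(h - 5)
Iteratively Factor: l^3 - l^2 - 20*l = (l - 5)*(l^2 + 4*l) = (l - 5)*(l + 4)*(l)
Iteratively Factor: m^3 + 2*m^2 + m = (m + 1)*(m^2 + m) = (m + 1)^2*(m)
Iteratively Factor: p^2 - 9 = (p - 3)*(p + 3)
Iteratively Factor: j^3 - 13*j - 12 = (j - 4)*(j^2 + 4*j + 3) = (j - 4)*(j + 3)*(j + 1)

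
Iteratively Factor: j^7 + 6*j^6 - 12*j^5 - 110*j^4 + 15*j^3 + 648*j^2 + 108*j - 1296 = (j - 2)*(j^6 + 8*j^5 + 4*j^4 - 102*j^3 - 189*j^2 + 270*j + 648) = (j - 2)*(j + 3)*(j^5 + 5*j^4 - 11*j^3 - 69*j^2 + 18*j + 216) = (j - 2)^2*(j + 3)*(j^4 + 7*j^3 + 3*j^2 - 63*j - 108) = (j - 3)*(j - 2)^2*(j + 3)*(j^3 + 10*j^2 + 33*j + 36) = (j - 3)*(j - 2)^2*(j + 3)^2*(j^2 + 7*j + 12) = (j - 3)*(j - 2)^2*(j + 3)^2*(j + 4)*(j + 3)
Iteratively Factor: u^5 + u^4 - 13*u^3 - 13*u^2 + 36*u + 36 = (u - 3)*(u^4 + 4*u^3 - u^2 - 16*u - 12) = (u - 3)*(u - 2)*(u^3 + 6*u^2 + 11*u + 6) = (u - 3)*(u - 2)*(u + 1)*(u^2 + 5*u + 6) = (u - 3)*(u - 2)*(u + 1)*(u + 2)*(u + 3)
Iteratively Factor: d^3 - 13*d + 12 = (d - 3)*(d^2 + 3*d - 4) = (d - 3)*(d - 1)*(d + 4)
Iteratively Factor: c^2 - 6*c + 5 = (c - 5)*(c - 1)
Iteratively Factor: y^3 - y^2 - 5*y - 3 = (y - 3)*(y^2 + 2*y + 1) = (y - 3)*(y + 1)*(y + 1)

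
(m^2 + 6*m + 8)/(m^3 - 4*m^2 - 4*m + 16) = (m + 4)/(m^2 - 6*m + 8)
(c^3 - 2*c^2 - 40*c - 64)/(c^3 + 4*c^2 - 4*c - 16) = (c - 8)/(c - 2)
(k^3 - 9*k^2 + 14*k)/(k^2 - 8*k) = (k^2 - 9*k + 14)/(k - 8)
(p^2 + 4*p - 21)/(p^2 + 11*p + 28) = (p - 3)/(p + 4)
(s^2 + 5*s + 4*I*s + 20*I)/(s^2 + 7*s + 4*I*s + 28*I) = (s + 5)/(s + 7)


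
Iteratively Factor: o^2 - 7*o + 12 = (o - 4)*(o - 3)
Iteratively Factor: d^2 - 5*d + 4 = (d - 4)*(d - 1)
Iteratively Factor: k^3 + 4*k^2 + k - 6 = (k + 2)*(k^2 + 2*k - 3) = (k + 2)*(k + 3)*(k - 1)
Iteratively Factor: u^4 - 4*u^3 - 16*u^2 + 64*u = (u)*(u^3 - 4*u^2 - 16*u + 64) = u*(u + 4)*(u^2 - 8*u + 16) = u*(u - 4)*(u + 4)*(u - 4)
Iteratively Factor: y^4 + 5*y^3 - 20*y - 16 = (y - 2)*(y^3 + 7*y^2 + 14*y + 8) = (y - 2)*(y + 1)*(y^2 + 6*y + 8) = (y - 2)*(y + 1)*(y + 2)*(y + 4)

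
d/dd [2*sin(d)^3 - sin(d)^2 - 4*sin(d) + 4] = 2*(3*sin(d)^2 - sin(d) - 2)*cos(d)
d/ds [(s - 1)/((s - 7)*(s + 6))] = (-s^2 + 2*s - 43)/(s^4 - 2*s^3 - 83*s^2 + 84*s + 1764)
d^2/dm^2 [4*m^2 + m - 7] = 8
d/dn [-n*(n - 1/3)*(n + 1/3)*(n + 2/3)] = -4*n^3 - 2*n^2 + 2*n/9 + 2/27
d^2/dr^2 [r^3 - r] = 6*r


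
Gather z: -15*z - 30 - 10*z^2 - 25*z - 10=-10*z^2 - 40*z - 40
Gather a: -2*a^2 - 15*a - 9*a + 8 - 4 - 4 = -2*a^2 - 24*a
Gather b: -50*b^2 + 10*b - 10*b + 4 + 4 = 8 - 50*b^2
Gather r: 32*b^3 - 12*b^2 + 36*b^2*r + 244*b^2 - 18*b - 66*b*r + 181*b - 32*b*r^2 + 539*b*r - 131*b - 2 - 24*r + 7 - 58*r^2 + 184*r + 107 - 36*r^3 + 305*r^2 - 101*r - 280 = 32*b^3 + 232*b^2 + 32*b - 36*r^3 + r^2*(247 - 32*b) + r*(36*b^2 + 473*b + 59) - 168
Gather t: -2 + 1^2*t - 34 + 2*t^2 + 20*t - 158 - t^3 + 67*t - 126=-t^3 + 2*t^2 + 88*t - 320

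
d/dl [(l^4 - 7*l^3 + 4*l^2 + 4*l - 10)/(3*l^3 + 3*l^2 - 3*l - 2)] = (3*l^6 + 6*l^5 - 42*l^4 + 10*l^3 + 108*l^2 + 44*l - 38)/(9*l^6 + 18*l^5 - 9*l^4 - 30*l^3 - 3*l^2 + 12*l + 4)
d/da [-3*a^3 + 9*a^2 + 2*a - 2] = -9*a^2 + 18*a + 2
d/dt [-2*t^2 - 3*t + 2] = -4*t - 3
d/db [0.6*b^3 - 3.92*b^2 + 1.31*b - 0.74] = 1.8*b^2 - 7.84*b + 1.31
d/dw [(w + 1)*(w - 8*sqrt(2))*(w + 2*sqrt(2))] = 3*w^2 - 12*sqrt(2)*w + 2*w - 32 - 6*sqrt(2)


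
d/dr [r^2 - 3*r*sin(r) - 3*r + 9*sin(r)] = -3*r*cos(r) + 2*r - 3*sin(r) + 9*cos(r) - 3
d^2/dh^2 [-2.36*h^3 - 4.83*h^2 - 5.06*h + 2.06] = -14.16*h - 9.66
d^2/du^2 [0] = 0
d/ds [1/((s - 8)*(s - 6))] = 2*(7 - s)/(s^4 - 28*s^3 + 292*s^2 - 1344*s + 2304)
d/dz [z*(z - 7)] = 2*z - 7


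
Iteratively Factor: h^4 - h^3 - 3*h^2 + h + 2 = (h - 1)*(h^3 - 3*h - 2) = (h - 1)*(h + 1)*(h^2 - h - 2) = (h - 1)*(h + 1)^2*(h - 2)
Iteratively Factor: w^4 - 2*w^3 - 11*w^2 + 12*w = (w - 4)*(w^3 + 2*w^2 - 3*w) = w*(w - 4)*(w^2 + 2*w - 3) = w*(w - 4)*(w + 3)*(w - 1)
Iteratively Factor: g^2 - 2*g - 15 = (g - 5)*(g + 3)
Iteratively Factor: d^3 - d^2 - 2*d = (d + 1)*(d^2 - 2*d) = d*(d + 1)*(d - 2)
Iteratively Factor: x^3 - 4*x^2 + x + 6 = (x + 1)*(x^2 - 5*x + 6) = (x - 2)*(x + 1)*(x - 3)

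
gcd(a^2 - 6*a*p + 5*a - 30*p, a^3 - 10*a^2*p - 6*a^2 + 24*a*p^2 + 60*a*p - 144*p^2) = -a + 6*p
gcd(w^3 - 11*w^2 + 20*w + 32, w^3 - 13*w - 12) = w^2 - 3*w - 4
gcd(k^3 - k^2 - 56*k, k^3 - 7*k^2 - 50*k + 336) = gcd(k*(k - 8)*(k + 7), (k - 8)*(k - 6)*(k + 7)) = k^2 - k - 56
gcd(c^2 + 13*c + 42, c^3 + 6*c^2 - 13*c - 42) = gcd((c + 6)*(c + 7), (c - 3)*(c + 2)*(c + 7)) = c + 7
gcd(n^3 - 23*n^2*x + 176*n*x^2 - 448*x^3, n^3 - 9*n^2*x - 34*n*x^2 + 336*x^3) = n^2 - 15*n*x + 56*x^2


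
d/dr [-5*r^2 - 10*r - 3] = -10*r - 10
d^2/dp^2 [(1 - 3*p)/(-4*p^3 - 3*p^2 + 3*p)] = 6*(48*p^5 + 4*p^4 - 11*p^3 + 3*p^2 + 9*p - 3)/(p^3*(64*p^6 + 144*p^5 - 36*p^4 - 189*p^3 + 27*p^2 + 81*p - 27))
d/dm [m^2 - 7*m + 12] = 2*m - 7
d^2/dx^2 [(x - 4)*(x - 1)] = 2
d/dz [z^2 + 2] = 2*z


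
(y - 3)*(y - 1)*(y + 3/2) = y^3 - 5*y^2/2 - 3*y + 9/2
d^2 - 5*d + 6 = (d - 3)*(d - 2)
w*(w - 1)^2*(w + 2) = w^4 - 3*w^2 + 2*w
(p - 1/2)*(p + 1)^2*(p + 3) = p^4 + 9*p^3/2 + 9*p^2/2 - p/2 - 3/2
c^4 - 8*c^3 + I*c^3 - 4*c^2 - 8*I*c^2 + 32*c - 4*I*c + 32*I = (c - 8)*(c - 2)*(c + 2)*(c + I)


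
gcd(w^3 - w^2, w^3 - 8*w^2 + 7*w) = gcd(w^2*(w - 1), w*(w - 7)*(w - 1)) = w^2 - w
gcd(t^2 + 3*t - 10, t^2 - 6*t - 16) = 1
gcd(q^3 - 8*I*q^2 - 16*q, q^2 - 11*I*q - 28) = q - 4*I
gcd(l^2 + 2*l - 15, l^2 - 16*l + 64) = 1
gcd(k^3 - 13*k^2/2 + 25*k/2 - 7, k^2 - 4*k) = 1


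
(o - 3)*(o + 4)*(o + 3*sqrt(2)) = o^3 + o^2 + 3*sqrt(2)*o^2 - 12*o + 3*sqrt(2)*o - 36*sqrt(2)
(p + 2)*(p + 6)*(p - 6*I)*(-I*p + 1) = -I*p^4 - 5*p^3 - 8*I*p^3 - 40*p^2 - 18*I*p^2 - 60*p - 48*I*p - 72*I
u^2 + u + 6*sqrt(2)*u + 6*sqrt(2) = (u + 1)*(u + 6*sqrt(2))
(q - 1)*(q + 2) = q^2 + q - 2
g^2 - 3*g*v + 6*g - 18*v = (g + 6)*(g - 3*v)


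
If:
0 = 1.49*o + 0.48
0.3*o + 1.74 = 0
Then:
No Solution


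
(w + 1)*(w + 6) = w^2 + 7*w + 6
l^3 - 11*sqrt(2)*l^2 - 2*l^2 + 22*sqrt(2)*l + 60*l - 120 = (l - 2)*(l - 6*sqrt(2))*(l - 5*sqrt(2))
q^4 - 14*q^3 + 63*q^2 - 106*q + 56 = (q - 7)*(q - 4)*(q - 2)*(q - 1)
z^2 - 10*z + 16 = (z - 8)*(z - 2)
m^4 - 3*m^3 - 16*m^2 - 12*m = m*(m - 6)*(m + 1)*(m + 2)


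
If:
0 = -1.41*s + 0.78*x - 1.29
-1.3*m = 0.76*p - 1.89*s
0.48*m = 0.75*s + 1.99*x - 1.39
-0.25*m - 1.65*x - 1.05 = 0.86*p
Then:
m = 2.35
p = -4.46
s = -0.18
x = 1.33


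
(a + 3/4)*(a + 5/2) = a^2 + 13*a/4 + 15/8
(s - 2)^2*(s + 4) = s^3 - 12*s + 16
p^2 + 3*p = p*(p + 3)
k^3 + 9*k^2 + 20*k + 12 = (k + 1)*(k + 2)*(k + 6)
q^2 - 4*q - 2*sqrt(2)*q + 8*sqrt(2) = (q - 4)*(q - 2*sqrt(2))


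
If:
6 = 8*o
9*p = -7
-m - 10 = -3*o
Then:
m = -31/4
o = 3/4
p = -7/9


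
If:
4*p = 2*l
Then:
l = 2*p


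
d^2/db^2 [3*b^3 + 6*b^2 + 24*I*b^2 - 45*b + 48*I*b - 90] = 18*b + 12 + 48*I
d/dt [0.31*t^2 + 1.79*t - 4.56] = 0.62*t + 1.79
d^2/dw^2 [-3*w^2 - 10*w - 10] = -6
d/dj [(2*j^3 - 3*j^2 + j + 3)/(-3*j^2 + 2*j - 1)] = (-6*j^4 + 8*j^3 - 9*j^2 + 24*j - 7)/(9*j^4 - 12*j^3 + 10*j^2 - 4*j + 1)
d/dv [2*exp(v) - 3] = 2*exp(v)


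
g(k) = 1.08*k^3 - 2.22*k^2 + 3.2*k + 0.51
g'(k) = 3.24*k^2 - 4.44*k + 3.2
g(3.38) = 27.67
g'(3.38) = 25.21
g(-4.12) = -125.89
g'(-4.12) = 76.49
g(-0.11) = 0.13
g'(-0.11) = 3.73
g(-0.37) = -1.03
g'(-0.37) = 5.29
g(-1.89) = -20.76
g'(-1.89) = 23.17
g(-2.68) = -44.80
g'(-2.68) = 38.37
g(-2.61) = -42.17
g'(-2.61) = 36.86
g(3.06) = 20.46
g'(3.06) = 19.95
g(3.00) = 19.29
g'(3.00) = 19.04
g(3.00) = 19.29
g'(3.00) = 19.04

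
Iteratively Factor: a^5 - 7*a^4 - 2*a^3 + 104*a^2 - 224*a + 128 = (a - 2)*(a^4 - 5*a^3 - 12*a^2 + 80*a - 64) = (a - 4)*(a - 2)*(a^3 - a^2 - 16*a + 16) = (a - 4)*(a - 2)*(a + 4)*(a^2 - 5*a + 4) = (a - 4)*(a - 2)*(a - 1)*(a + 4)*(a - 4)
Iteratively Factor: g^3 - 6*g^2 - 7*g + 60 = (g - 5)*(g^2 - g - 12) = (g - 5)*(g + 3)*(g - 4)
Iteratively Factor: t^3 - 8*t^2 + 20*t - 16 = (t - 4)*(t^2 - 4*t + 4) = (t - 4)*(t - 2)*(t - 2)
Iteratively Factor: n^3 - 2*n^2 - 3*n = (n)*(n^2 - 2*n - 3) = n*(n - 3)*(n + 1)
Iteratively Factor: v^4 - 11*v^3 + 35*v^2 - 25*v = (v - 5)*(v^3 - 6*v^2 + 5*v) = v*(v - 5)*(v^2 - 6*v + 5) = v*(v - 5)^2*(v - 1)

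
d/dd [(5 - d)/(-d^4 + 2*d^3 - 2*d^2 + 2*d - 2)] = (d^4 - 2*d^3 + 2*d^2 - 2*d - 2*(d - 5)*(2*d^3 - 3*d^2 + 2*d - 1) + 2)/(d^4 - 2*d^3 + 2*d^2 - 2*d + 2)^2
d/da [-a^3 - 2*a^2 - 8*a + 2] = -3*a^2 - 4*a - 8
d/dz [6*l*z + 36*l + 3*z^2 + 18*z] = 6*l + 6*z + 18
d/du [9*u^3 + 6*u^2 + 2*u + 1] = 27*u^2 + 12*u + 2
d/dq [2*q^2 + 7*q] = 4*q + 7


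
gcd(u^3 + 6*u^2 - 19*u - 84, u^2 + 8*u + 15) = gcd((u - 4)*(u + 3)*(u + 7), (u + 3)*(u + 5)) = u + 3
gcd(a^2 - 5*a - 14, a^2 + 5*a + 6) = a + 2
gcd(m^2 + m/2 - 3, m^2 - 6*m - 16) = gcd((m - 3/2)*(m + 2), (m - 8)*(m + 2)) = m + 2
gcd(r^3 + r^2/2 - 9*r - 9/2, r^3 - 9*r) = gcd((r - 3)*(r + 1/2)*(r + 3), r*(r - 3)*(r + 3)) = r^2 - 9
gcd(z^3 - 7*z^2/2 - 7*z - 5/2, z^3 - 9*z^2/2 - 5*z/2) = z^2 - 9*z/2 - 5/2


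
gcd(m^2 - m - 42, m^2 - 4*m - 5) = 1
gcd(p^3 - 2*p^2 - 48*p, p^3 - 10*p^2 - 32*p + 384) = p^2 - 2*p - 48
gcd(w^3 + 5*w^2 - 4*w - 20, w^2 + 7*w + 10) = w^2 + 7*w + 10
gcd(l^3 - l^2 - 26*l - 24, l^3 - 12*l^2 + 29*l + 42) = l^2 - 5*l - 6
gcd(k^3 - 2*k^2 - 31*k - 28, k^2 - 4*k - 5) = k + 1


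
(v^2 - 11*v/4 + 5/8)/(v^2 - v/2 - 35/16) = 2*(-8*v^2 + 22*v - 5)/(-16*v^2 + 8*v + 35)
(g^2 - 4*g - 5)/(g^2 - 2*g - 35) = (-g^2 + 4*g + 5)/(-g^2 + 2*g + 35)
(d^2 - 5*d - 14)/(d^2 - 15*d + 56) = (d + 2)/(d - 8)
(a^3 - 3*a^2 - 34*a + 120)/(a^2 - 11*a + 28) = (a^2 + a - 30)/(a - 7)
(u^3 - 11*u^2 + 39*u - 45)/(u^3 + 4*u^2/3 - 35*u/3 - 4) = 3*(u^2 - 8*u + 15)/(3*u^2 + 13*u + 4)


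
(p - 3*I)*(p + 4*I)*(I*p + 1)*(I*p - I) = -p^4 + p^3 - 13*p^2 + 13*p + 12*I*p - 12*I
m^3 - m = m*(m - 1)*(m + 1)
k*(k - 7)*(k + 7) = k^3 - 49*k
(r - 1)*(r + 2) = r^2 + r - 2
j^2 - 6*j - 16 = (j - 8)*(j + 2)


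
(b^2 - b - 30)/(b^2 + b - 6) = (b^2 - b - 30)/(b^2 + b - 6)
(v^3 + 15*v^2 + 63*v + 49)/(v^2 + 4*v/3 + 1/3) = 3*(v^2 + 14*v + 49)/(3*v + 1)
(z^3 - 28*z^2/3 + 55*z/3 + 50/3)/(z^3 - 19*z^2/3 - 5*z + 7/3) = (3*z^3 - 28*z^2 + 55*z + 50)/(3*z^3 - 19*z^2 - 15*z + 7)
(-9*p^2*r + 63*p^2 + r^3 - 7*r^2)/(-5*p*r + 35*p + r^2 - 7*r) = (9*p^2 - r^2)/(5*p - r)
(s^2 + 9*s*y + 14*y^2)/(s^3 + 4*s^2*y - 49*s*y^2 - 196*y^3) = (-s - 2*y)/(-s^2 + 3*s*y + 28*y^2)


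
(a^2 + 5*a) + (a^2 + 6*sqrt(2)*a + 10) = 2*a^2 + 5*a + 6*sqrt(2)*a + 10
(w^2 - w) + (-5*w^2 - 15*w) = -4*w^2 - 16*w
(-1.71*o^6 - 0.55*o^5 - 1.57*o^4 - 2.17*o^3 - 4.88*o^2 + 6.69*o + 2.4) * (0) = 0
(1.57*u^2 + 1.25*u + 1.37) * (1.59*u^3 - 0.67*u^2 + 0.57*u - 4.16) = 2.4963*u^5 + 0.9356*u^4 + 2.2357*u^3 - 6.7366*u^2 - 4.4191*u - 5.6992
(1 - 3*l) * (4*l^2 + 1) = -12*l^3 + 4*l^2 - 3*l + 1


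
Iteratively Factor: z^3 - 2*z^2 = (z - 2)*(z^2) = z*(z - 2)*(z)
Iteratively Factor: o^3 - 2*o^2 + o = (o - 1)*(o^2 - o) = (o - 1)^2*(o)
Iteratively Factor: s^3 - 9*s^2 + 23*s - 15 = (s - 5)*(s^2 - 4*s + 3) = (s - 5)*(s - 1)*(s - 3)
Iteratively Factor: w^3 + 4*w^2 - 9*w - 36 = (w + 4)*(w^2 - 9) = (w + 3)*(w + 4)*(w - 3)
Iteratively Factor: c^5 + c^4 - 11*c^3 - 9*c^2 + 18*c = (c)*(c^4 + c^3 - 11*c^2 - 9*c + 18) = c*(c - 3)*(c^3 + 4*c^2 + c - 6) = c*(c - 3)*(c - 1)*(c^2 + 5*c + 6) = c*(c - 3)*(c - 1)*(c + 2)*(c + 3)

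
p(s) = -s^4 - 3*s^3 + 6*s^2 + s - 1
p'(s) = -4*s^3 - 9*s^2 + 12*s + 1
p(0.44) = 0.31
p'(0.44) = 4.20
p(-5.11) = -130.98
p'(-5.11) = 238.40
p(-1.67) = 20.26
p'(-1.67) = -25.51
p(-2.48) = 41.35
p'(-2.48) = -23.10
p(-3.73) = 40.86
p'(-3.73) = 38.60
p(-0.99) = 5.84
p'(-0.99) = -15.82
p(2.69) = -65.65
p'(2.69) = -109.71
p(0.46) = 0.39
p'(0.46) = 4.23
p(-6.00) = -439.00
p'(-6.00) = 469.00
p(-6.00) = -439.00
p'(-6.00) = 469.00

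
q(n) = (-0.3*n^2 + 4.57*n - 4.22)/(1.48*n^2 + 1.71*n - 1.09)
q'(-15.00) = -0.02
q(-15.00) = -0.46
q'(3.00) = -0.08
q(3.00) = 0.39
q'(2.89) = -0.08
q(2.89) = 0.40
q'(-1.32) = -47.07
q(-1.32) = 14.02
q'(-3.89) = -0.74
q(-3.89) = -1.81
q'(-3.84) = -0.77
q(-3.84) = -1.85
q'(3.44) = -0.08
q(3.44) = 0.36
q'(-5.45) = -0.25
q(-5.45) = -1.13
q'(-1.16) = -19.48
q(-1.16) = 9.17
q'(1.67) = 0.11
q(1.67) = 0.44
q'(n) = (4.57 - 0.6*n)/(1.48*n^2 + 1.71*n - 1.09) + (-2.96*n - 1.71)*(-0.3*n^2 + 4.57*n - 4.22)/(1.48*n^2 + 1.71*n - 1.09)^2 = (-7.2766*n^2 + 13.1452*n + 2.2349)/(2.1904*n^4 + 5.0616*n^3 - 0.302300000000001*n^2 - 3.7278*n + 1.1881)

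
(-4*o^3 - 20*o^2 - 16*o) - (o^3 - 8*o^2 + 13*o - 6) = -5*o^3 - 12*o^2 - 29*o + 6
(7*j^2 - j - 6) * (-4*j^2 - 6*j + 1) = -28*j^4 - 38*j^3 + 37*j^2 + 35*j - 6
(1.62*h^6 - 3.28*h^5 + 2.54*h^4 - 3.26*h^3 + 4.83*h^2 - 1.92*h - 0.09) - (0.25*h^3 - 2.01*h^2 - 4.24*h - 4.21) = 1.62*h^6 - 3.28*h^5 + 2.54*h^4 - 3.51*h^3 + 6.84*h^2 + 2.32*h + 4.12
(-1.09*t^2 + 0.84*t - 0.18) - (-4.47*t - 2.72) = -1.09*t^2 + 5.31*t + 2.54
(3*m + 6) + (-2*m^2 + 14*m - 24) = -2*m^2 + 17*m - 18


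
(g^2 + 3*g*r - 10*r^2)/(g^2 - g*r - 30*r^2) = (-g + 2*r)/(-g + 6*r)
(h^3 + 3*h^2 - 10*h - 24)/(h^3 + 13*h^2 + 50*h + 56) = (h - 3)/(h + 7)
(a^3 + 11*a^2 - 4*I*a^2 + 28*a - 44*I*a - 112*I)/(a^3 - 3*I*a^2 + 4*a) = (a^2 + 11*a + 28)/(a*(a + I))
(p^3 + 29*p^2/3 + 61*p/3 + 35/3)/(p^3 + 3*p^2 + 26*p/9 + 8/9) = 3*(3*p^2 + 26*p + 35)/(9*p^2 + 18*p + 8)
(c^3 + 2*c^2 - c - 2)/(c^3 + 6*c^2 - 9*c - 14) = (c^2 + c - 2)/(c^2 + 5*c - 14)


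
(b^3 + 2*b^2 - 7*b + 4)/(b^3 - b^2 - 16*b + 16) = (b - 1)/(b - 4)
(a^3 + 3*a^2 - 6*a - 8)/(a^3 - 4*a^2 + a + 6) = (a + 4)/(a - 3)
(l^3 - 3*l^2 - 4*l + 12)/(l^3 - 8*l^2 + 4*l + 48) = (l^2 - 5*l + 6)/(l^2 - 10*l + 24)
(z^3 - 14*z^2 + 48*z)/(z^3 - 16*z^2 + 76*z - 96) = z/(z - 2)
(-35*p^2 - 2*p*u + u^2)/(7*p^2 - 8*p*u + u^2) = (-5*p - u)/(p - u)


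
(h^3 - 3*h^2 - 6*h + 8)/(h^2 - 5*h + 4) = h + 2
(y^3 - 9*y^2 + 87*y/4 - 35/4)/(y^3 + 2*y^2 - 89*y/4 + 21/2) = (y - 5)/(y + 6)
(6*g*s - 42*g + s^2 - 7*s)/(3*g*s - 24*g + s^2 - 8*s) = (6*g*s - 42*g + s^2 - 7*s)/(3*g*s - 24*g + s^2 - 8*s)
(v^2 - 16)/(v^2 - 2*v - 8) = (v + 4)/(v + 2)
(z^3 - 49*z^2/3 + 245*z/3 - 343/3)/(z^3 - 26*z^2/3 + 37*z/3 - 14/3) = (3*z^2 - 28*z + 49)/(3*z^2 - 5*z + 2)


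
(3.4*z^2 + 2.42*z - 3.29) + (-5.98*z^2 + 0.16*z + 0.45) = -2.58*z^2 + 2.58*z - 2.84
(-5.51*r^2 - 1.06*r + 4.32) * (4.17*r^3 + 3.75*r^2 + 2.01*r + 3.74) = -22.9767*r^5 - 25.0827*r^4 + 2.9643*r^3 - 6.538*r^2 + 4.7188*r + 16.1568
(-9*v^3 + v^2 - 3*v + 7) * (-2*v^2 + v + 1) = 18*v^5 - 11*v^4 - 2*v^3 - 16*v^2 + 4*v + 7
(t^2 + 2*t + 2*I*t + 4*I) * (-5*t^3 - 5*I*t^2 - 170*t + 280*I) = -5*t^5 - 10*t^4 - 15*I*t^4 - 160*t^3 - 30*I*t^3 - 320*t^2 - 60*I*t^2 - 560*t - 120*I*t - 1120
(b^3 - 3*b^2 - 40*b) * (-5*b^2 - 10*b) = -5*b^5 + 5*b^4 + 230*b^3 + 400*b^2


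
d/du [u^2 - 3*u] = 2*u - 3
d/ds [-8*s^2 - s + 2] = -16*s - 1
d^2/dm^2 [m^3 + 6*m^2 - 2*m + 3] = 6*m + 12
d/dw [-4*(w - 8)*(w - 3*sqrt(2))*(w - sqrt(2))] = -12*w^2 + 32*sqrt(2)*w + 64*w - 128*sqrt(2) - 24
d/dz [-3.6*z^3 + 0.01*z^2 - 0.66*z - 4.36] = -10.8*z^2 + 0.02*z - 0.66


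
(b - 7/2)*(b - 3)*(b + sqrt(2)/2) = b^3 - 13*b^2/2 + sqrt(2)*b^2/2 - 13*sqrt(2)*b/4 + 21*b/2 + 21*sqrt(2)/4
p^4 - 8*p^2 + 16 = (p - 2)^2*(p + 2)^2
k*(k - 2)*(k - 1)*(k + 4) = k^4 + k^3 - 10*k^2 + 8*k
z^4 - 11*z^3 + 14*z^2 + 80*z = z*(z - 8)*(z - 5)*(z + 2)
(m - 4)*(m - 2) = m^2 - 6*m + 8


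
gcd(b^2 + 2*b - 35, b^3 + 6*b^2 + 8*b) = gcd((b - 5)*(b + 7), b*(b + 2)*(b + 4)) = 1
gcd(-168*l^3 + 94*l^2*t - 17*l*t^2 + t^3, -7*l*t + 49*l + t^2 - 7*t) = -7*l + t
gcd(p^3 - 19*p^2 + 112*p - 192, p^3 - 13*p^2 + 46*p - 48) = p^2 - 11*p + 24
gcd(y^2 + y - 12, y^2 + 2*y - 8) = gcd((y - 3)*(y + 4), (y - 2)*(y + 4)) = y + 4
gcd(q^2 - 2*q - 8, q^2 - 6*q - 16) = q + 2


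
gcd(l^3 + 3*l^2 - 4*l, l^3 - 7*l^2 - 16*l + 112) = l + 4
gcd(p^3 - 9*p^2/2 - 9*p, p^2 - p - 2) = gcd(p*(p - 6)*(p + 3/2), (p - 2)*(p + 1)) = 1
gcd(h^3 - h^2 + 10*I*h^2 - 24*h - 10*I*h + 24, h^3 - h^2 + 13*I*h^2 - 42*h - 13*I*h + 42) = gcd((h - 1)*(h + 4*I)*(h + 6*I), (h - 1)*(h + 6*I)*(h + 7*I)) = h^2 + h*(-1 + 6*I) - 6*I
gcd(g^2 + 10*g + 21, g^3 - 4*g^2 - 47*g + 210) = g + 7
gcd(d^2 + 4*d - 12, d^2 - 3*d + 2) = d - 2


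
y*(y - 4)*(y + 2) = y^3 - 2*y^2 - 8*y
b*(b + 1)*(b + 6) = b^3 + 7*b^2 + 6*b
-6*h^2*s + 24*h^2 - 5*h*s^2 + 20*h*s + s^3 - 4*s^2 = (-6*h + s)*(h + s)*(s - 4)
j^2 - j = j*(j - 1)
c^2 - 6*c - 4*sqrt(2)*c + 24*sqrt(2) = (c - 6)*(c - 4*sqrt(2))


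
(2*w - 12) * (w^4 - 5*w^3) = 2*w^5 - 22*w^4 + 60*w^3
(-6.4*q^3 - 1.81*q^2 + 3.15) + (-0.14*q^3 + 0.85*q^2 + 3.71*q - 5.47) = -6.54*q^3 - 0.96*q^2 + 3.71*q - 2.32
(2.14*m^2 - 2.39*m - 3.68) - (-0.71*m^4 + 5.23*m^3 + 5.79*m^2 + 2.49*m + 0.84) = 0.71*m^4 - 5.23*m^3 - 3.65*m^2 - 4.88*m - 4.52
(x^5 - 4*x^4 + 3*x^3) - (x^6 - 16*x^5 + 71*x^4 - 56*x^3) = -x^6 + 17*x^5 - 75*x^4 + 59*x^3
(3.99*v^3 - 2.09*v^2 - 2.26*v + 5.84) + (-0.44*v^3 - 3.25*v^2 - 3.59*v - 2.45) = 3.55*v^3 - 5.34*v^2 - 5.85*v + 3.39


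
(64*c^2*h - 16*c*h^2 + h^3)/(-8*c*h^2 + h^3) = (-8*c + h)/h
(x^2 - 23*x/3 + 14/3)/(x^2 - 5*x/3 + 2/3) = (x - 7)/(x - 1)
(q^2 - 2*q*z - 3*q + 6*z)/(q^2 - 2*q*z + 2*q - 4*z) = (q - 3)/(q + 2)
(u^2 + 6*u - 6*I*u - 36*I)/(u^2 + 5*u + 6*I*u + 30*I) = (u^2 + 6*u*(1 - I) - 36*I)/(u^2 + u*(5 + 6*I) + 30*I)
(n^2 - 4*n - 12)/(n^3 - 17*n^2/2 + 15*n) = 2*(n + 2)/(n*(2*n - 5))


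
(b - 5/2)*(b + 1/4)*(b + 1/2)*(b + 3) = b^4 + 5*b^3/4 - 7*b^2 - 89*b/16 - 15/16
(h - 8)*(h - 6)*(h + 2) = h^3 - 12*h^2 + 20*h + 96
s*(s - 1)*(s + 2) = s^3 + s^2 - 2*s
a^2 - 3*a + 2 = (a - 2)*(a - 1)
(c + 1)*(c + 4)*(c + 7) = c^3 + 12*c^2 + 39*c + 28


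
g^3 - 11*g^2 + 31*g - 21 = (g - 7)*(g - 3)*(g - 1)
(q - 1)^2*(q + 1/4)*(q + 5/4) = q^4 - q^3/2 - 27*q^2/16 + 7*q/8 + 5/16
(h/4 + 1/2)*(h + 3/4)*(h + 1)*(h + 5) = h^4/4 + 35*h^3/16 + 23*h^2/4 + 91*h/16 + 15/8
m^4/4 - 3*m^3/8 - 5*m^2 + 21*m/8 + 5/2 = (m/4 + 1)*(m - 5)*(m - 1)*(m + 1/2)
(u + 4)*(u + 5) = u^2 + 9*u + 20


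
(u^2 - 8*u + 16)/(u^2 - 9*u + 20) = (u - 4)/(u - 5)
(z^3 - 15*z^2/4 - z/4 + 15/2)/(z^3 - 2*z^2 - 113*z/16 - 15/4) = 4*(z^2 - 5*z + 6)/(4*z^2 - 13*z - 12)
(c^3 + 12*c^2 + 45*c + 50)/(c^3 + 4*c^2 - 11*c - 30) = (c + 5)/(c - 3)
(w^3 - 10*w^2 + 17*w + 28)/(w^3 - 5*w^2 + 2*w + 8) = (w - 7)/(w - 2)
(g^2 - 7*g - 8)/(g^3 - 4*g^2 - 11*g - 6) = (g - 8)/(g^2 - 5*g - 6)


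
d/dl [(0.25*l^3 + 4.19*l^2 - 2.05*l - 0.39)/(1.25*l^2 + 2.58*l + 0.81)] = (0.3125*l^4 + 1.29*l^3 + 13.9802*l^2 + 7.7628*l - 0.6543)/(1.5625*l^4 + 6.45*l^3 + 8.6814*l^2 + 4.1796*l + 0.6561)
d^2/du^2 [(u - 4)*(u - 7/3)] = 2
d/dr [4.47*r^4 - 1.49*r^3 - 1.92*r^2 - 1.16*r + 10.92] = 17.88*r^3 - 4.47*r^2 - 3.84*r - 1.16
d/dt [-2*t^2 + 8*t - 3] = 8 - 4*t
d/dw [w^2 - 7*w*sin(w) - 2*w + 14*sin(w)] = -7*w*cos(w) + 2*w - 7*sin(w) + 14*cos(w) - 2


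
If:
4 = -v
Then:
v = -4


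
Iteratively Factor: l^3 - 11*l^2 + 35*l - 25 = (l - 5)*(l^2 - 6*l + 5) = (l - 5)*(l - 1)*(l - 5)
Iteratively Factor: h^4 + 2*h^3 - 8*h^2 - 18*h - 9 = (h + 1)*(h^3 + h^2 - 9*h - 9) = (h - 3)*(h + 1)*(h^2 + 4*h + 3) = (h - 3)*(h + 1)^2*(h + 3)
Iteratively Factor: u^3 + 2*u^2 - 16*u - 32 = (u + 4)*(u^2 - 2*u - 8) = (u - 4)*(u + 4)*(u + 2)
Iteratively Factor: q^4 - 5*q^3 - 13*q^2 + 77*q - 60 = (q - 5)*(q^3 - 13*q + 12) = (q - 5)*(q + 4)*(q^2 - 4*q + 3) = (q - 5)*(q - 1)*(q + 4)*(q - 3)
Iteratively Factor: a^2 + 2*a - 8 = (a - 2)*(a + 4)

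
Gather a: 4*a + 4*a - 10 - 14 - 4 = 8*a - 28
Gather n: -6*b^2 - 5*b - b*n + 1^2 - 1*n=-6*b^2 - 5*b + n*(-b - 1) + 1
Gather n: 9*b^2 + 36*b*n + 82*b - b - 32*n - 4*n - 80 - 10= 9*b^2 + 81*b + n*(36*b - 36) - 90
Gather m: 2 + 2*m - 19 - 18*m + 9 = -16*m - 8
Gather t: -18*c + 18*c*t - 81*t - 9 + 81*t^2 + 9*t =-18*c + 81*t^2 + t*(18*c - 72) - 9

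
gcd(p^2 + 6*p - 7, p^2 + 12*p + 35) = p + 7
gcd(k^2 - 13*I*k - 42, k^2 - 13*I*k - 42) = k^2 - 13*I*k - 42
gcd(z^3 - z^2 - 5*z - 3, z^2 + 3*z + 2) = z + 1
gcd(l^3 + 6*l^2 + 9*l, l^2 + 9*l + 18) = l + 3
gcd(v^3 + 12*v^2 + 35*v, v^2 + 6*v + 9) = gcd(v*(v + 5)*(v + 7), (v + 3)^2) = 1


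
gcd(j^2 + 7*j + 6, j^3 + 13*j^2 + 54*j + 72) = j + 6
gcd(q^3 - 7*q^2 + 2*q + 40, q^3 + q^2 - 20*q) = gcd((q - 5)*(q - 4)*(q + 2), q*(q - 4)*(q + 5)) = q - 4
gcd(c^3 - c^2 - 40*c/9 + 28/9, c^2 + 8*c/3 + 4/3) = c + 2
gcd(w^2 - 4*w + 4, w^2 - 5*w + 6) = w - 2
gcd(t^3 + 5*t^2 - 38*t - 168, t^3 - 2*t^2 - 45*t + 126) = t^2 + t - 42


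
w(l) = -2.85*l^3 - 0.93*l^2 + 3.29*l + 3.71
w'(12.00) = -1250.23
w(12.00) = -5015.53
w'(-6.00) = -293.35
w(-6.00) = 566.09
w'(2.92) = -75.04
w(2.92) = -65.57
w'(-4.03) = -128.07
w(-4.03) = 161.88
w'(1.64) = -22.76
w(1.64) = -5.97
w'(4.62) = -187.80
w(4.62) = -281.98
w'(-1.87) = -23.13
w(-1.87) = 12.94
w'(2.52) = -55.69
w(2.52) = -39.51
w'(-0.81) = -0.81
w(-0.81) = 1.95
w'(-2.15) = -32.23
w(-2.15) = 20.66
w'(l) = -8.55*l^2 - 1.86*l + 3.29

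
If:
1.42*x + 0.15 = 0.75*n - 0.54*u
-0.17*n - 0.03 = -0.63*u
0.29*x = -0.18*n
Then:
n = 0.12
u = 0.08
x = -0.07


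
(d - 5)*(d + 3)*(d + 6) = d^3 + 4*d^2 - 27*d - 90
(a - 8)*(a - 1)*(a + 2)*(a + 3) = a^4 - 4*a^3 - 31*a^2 - 14*a + 48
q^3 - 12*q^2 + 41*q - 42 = (q - 7)*(q - 3)*(q - 2)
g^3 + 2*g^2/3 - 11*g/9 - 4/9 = (g - 1)*(g + 1/3)*(g + 4/3)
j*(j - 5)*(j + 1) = j^3 - 4*j^2 - 5*j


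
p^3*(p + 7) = p^4 + 7*p^3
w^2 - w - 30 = (w - 6)*(w + 5)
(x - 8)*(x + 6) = x^2 - 2*x - 48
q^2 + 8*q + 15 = (q + 3)*(q + 5)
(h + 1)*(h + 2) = h^2 + 3*h + 2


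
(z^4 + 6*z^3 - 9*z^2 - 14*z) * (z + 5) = z^5 + 11*z^4 + 21*z^3 - 59*z^2 - 70*z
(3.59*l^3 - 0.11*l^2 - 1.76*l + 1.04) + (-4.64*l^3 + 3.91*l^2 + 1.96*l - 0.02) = -1.05*l^3 + 3.8*l^2 + 0.2*l + 1.02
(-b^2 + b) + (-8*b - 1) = -b^2 - 7*b - 1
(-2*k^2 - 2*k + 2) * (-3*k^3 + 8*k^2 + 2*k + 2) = 6*k^5 - 10*k^4 - 26*k^3 + 8*k^2 + 4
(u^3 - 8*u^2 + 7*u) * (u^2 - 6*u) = u^5 - 14*u^4 + 55*u^3 - 42*u^2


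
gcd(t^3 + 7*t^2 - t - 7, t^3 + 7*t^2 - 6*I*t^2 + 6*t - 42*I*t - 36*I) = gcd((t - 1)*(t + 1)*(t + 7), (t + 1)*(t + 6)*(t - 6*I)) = t + 1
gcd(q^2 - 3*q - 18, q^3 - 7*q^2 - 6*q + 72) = q^2 - 3*q - 18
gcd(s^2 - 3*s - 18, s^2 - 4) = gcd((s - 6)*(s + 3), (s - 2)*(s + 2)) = 1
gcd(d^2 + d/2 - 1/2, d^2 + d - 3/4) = d - 1/2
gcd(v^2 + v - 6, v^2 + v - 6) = v^2 + v - 6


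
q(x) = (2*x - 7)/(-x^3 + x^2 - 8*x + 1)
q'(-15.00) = 0.00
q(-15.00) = -0.00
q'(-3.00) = -0.11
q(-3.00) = -0.21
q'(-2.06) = -0.23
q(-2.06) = -0.37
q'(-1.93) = -0.26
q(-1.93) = -0.40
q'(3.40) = -0.04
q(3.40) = 0.00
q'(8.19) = 0.00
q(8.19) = -0.02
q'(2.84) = -0.08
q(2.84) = 0.04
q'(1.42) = -0.55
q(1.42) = 0.37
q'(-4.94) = -0.03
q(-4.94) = -0.09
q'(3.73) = -0.03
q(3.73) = -0.01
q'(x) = (2*x - 7)*(3*x^2 - 2*x + 8)/(-x^3 + x^2 - 8*x + 1)^2 + 2/(-x^3 + x^2 - 8*x + 1)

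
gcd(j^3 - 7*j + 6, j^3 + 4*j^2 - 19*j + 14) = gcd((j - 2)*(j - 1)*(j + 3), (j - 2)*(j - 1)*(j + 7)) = j^2 - 3*j + 2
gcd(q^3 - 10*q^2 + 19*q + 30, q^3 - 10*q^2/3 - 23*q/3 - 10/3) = q^2 - 4*q - 5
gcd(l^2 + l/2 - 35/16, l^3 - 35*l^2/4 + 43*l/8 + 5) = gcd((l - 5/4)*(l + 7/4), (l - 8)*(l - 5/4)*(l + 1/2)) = l - 5/4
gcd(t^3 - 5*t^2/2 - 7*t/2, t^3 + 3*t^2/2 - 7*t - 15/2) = t + 1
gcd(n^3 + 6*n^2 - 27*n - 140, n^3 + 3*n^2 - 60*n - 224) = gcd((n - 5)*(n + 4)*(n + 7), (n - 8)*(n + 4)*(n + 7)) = n^2 + 11*n + 28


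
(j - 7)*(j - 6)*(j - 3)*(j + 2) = j^4 - 14*j^3 + 49*j^2 + 36*j - 252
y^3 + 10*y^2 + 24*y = y*(y + 4)*(y + 6)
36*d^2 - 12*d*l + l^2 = (-6*d + l)^2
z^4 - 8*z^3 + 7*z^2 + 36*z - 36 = (z - 6)*(z - 3)*(z - 1)*(z + 2)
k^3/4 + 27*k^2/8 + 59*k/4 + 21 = (k/4 + 1)*(k + 7/2)*(k + 6)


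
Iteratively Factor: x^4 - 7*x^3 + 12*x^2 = (x)*(x^3 - 7*x^2 + 12*x) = x^2*(x^2 - 7*x + 12) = x^2*(x - 4)*(x - 3)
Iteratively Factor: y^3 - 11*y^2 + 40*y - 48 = (y - 3)*(y^2 - 8*y + 16) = (y - 4)*(y - 3)*(y - 4)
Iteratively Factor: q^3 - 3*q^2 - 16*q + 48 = (q - 3)*(q^2 - 16) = (q - 3)*(q + 4)*(q - 4)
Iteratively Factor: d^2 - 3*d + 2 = (d - 1)*(d - 2)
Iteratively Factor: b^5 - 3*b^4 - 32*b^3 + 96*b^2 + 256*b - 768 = (b + 4)*(b^4 - 7*b^3 - 4*b^2 + 112*b - 192) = (b - 4)*(b + 4)*(b^3 - 3*b^2 - 16*b + 48) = (b - 4)^2*(b + 4)*(b^2 + b - 12) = (b - 4)^2*(b - 3)*(b + 4)*(b + 4)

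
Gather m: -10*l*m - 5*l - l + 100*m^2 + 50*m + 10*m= -6*l + 100*m^2 + m*(60 - 10*l)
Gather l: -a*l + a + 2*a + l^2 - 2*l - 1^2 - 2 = 3*a + l^2 + l*(-a - 2) - 3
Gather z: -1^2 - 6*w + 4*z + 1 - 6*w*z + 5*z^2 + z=-6*w + 5*z^2 + z*(5 - 6*w)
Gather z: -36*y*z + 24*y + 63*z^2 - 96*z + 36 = 24*y + 63*z^2 + z*(-36*y - 96) + 36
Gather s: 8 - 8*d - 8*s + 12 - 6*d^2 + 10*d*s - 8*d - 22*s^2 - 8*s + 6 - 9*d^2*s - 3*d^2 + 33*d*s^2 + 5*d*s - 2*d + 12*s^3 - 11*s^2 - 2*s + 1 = -9*d^2 - 18*d + 12*s^3 + s^2*(33*d - 33) + s*(-9*d^2 + 15*d - 18) + 27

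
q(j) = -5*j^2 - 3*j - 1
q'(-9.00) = 87.00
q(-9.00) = -379.00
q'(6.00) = -63.00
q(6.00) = -199.00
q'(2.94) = -32.40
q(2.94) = -53.04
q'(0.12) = -4.20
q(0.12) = -1.43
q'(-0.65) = 3.50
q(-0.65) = -1.16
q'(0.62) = -9.20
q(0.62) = -4.78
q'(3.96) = -42.60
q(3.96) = -91.29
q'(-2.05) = 17.50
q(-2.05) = -15.86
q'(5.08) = -53.80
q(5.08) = -145.27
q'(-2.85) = 25.50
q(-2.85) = -33.06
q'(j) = -10*j - 3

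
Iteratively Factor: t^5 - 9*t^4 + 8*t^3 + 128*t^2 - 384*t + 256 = (t - 4)*(t^4 - 5*t^3 - 12*t^2 + 80*t - 64) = (t - 4)*(t - 1)*(t^3 - 4*t^2 - 16*t + 64) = (t - 4)^2*(t - 1)*(t^2 - 16) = (t - 4)^2*(t - 1)*(t + 4)*(t - 4)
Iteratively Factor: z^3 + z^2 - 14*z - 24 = (z + 2)*(z^2 - z - 12) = (z - 4)*(z + 2)*(z + 3)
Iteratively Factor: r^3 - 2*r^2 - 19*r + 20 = (r - 5)*(r^2 + 3*r - 4) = (r - 5)*(r - 1)*(r + 4)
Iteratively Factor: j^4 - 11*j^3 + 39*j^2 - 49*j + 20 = (j - 1)*(j^3 - 10*j^2 + 29*j - 20) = (j - 5)*(j - 1)*(j^2 - 5*j + 4) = (j - 5)*(j - 1)^2*(j - 4)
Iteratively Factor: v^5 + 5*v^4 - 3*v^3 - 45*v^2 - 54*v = (v + 3)*(v^4 + 2*v^3 - 9*v^2 - 18*v) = (v - 3)*(v + 3)*(v^3 + 5*v^2 + 6*v) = (v - 3)*(v + 2)*(v + 3)*(v^2 + 3*v) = (v - 3)*(v + 2)*(v + 3)^2*(v)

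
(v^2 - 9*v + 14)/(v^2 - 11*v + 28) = (v - 2)/(v - 4)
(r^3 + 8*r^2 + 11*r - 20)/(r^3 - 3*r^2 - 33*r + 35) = (r + 4)/(r - 7)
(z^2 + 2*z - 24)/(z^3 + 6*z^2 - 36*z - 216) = (z - 4)/(z^2 - 36)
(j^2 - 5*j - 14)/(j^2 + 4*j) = (j^2 - 5*j - 14)/(j*(j + 4))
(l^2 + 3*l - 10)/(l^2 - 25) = (l - 2)/(l - 5)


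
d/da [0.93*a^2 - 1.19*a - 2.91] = 1.86*a - 1.19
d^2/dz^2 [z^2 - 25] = 2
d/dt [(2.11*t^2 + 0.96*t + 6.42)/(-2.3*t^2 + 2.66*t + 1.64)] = (7.8206*t^2 + 36.4528*t - 15.5028)/(5.29*t^4 - 12.236*t^3 - 0.468399999999998*t^2 + 8.7248*t + 2.6896)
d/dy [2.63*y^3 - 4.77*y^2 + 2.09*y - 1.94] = 7.89*y^2 - 9.54*y + 2.09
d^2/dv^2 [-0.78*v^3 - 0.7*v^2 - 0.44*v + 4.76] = -4.68*v - 1.4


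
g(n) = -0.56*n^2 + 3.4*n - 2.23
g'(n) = 3.4 - 1.12*n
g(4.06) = 2.34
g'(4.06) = -1.15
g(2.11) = 2.45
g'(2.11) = 1.04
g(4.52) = 1.70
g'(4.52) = -1.66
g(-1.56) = -8.90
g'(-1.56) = 5.15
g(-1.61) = -9.16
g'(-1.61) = 5.20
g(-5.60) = -38.83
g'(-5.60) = 9.67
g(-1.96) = -11.05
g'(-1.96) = 5.60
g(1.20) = 1.04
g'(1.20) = 2.06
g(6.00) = -1.99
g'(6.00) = -3.32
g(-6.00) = -42.79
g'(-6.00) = 10.12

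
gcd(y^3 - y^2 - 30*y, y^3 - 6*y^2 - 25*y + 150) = y^2 - y - 30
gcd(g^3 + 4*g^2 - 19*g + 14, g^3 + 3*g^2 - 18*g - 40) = 1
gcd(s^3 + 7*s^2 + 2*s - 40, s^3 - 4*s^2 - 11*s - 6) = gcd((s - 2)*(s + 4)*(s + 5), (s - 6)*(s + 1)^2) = 1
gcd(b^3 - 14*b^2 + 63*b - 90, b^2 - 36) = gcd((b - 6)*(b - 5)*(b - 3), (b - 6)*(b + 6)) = b - 6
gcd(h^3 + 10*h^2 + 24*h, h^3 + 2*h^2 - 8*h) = h^2 + 4*h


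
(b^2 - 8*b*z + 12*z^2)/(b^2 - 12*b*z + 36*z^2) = (-b + 2*z)/(-b + 6*z)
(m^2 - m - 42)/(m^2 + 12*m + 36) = (m - 7)/(m + 6)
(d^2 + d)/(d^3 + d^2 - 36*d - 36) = d/(d^2 - 36)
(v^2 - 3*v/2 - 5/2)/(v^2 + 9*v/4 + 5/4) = 2*(2*v - 5)/(4*v + 5)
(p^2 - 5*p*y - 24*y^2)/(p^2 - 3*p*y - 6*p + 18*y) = (p^2 - 5*p*y - 24*y^2)/(p^2 - 3*p*y - 6*p + 18*y)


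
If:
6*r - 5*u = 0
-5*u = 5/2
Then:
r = -5/12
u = -1/2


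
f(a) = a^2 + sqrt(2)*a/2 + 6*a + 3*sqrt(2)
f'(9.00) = 24.71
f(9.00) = 145.61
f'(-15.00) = -23.29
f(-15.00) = 128.64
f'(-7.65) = -8.59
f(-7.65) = 11.46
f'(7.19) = 21.09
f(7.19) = 104.16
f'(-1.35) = 4.01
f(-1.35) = -2.99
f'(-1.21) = 4.29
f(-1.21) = -2.41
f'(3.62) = 13.95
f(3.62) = 41.63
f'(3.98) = 14.67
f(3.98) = 46.78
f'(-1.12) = 4.47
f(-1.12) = -2.01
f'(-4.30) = -1.89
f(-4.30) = -6.11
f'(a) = 2*a + sqrt(2)/2 + 6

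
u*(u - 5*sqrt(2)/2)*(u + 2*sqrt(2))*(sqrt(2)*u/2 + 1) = sqrt(2)*u^4/2 + u^3/2 - 11*sqrt(2)*u^2/2 - 10*u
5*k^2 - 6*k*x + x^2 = (-5*k + x)*(-k + x)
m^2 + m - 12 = (m - 3)*(m + 4)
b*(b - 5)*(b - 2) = b^3 - 7*b^2 + 10*b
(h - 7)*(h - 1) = h^2 - 8*h + 7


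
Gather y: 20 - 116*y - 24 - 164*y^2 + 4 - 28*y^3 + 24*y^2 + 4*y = -28*y^3 - 140*y^2 - 112*y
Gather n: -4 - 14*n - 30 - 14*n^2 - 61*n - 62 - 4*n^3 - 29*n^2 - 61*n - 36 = -4*n^3 - 43*n^2 - 136*n - 132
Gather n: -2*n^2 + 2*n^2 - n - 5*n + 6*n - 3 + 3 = 0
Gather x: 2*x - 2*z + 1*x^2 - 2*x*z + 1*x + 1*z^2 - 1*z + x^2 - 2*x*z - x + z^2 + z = 2*x^2 + x*(2 - 4*z) + 2*z^2 - 2*z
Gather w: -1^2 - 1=-2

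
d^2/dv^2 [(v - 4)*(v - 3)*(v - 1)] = 6*v - 16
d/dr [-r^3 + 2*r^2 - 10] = r*(4 - 3*r)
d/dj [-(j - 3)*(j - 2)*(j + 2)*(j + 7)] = -4*j^3 - 12*j^2 + 50*j + 16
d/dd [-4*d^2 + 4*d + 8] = 4 - 8*d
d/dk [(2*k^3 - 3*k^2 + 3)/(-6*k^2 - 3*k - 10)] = 3*(-4*k^4 - 4*k^3 - 17*k^2 + 32*k + 3)/(36*k^4 + 36*k^3 + 129*k^2 + 60*k + 100)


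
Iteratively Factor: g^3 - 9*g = (g - 3)*(g^2 + 3*g) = g*(g - 3)*(g + 3)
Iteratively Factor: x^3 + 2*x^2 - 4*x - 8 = (x - 2)*(x^2 + 4*x + 4) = (x - 2)*(x + 2)*(x + 2)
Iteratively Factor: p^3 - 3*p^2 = (p)*(p^2 - 3*p) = p*(p - 3)*(p)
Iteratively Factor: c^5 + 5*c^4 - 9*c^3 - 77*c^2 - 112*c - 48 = (c - 4)*(c^4 + 9*c^3 + 27*c^2 + 31*c + 12) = (c - 4)*(c + 4)*(c^3 + 5*c^2 + 7*c + 3) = (c - 4)*(c + 3)*(c + 4)*(c^2 + 2*c + 1) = (c - 4)*(c + 1)*(c + 3)*(c + 4)*(c + 1)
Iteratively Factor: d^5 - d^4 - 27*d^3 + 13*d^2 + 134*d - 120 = (d - 2)*(d^4 + d^3 - 25*d^2 - 37*d + 60) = (d - 2)*(d - 1)*(d^3 + 2*d^2 - 23*d - 60) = (d - 5)*(d - 2)*(d - 1)*(d^2 + 7*d + 12) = (d - 5)*(d - 2)*(d - 1)*(d + 4)*(d + 3)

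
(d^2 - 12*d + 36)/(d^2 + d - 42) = (d - 6)/(d + 7)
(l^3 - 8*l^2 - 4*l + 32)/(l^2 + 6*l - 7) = (l^3 - 8*l^2 - 4*l + 32)/(l^2 + 6*l - 7)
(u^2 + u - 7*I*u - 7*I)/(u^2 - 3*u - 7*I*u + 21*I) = (u + 1)/(u - 3)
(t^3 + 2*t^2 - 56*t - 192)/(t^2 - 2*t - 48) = t + 4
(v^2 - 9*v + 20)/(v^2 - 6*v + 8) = (v - 5)/(v - 2)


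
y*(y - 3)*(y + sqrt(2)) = y^3 - 3*y^2 + sqrt(2)*y^2 - 3*sqrt(2)*y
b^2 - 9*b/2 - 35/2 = (b - 7)*(b + 5/2)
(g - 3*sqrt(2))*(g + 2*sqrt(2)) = g^2 - sqrt(2)*g - 12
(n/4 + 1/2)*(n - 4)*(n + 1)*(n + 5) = n^4/4 + n^3 - 15*n^2/4 - 29*n/2 - 10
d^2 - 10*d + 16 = (d - 8)*(d - 2)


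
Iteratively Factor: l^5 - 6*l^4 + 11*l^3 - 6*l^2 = (l)*(l^4 - 6*l^3 + 11*l^2 - 6*l) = l*(l - 1)*(l^3 - 5*l^2 + 6*l) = l*(l - 3)*(l - 1)*(l^2 - 2*l) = l*(l - 3)*(l - 2)*(l - 1)*(l)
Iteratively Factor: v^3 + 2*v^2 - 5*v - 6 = (v - 2)*(v^2 + 4*v + 3) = (v - 2)*(v + 3)*(v + 1)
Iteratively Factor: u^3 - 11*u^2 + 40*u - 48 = (u - 4)*(u^2 - 7*u + 12) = (u - 4)*(u - 3)*(u - 4)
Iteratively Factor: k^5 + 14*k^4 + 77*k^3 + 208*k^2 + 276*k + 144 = (k + 2)*(k^4 + 12*k^3 + 53*k^2 + 102*k + 72) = (k + 2)*(k + 3)*(k^3 + 9*k^2 + 26*k + 24) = (k + 2)*(k + 3)^2*(k^2 + 6*k + 8) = (k + 2)*(k + 3)^2*(k + 4)*(k + 2)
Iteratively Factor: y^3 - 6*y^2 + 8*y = (y)*(y^2 - 6*y + 8) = y*(y - 2)*(y - 4)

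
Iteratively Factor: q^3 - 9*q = (q)*(q^2 - 9) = q*(q + 3)*(q - 3)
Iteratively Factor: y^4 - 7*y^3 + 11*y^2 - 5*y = (y - 1)*(y^3 - 6*y^2 + 5*y) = (y - 1)^2*(y^2 - 5*y) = (y - 5)*(y - 1)^2*(y)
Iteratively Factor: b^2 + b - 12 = (b - 3)*(b + 4)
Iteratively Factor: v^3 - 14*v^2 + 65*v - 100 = (v - 5)*(v^2 - 9*v + 20) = (v - 5)*(v - 4)*(v - 5)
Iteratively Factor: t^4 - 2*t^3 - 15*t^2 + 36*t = (t - 3)*(t^3 + t^2 - 12*t) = (t - 3)*(t + 4)*(t^2 - 3*t) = t*(t - 3)*(t + 4)*(t - 3)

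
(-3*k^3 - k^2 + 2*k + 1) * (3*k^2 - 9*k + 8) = -9*k^5 + 24*k^4 - 9*k^3 - 23*k^2 + 7*k + 8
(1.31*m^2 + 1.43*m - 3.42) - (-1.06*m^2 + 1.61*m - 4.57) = 2.37*m^2 - 0.18*m + 1.15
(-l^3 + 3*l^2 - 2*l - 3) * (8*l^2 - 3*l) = -8*l^5 + 27*l^4 - 25*l^3 - 18*l^2 + 9*l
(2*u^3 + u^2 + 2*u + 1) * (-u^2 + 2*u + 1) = -2*u^5 + 3*u^4 + 2*u^3 + 4*u^2 + 4*u + 1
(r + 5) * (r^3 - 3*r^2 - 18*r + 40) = r^4 + 2*r^3 - 33*r^2 - 50*r + 200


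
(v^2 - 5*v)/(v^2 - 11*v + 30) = v/(v - 6)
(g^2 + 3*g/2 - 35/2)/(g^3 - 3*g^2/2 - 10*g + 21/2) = (g + 5)/(g^2 + 2*g - 3)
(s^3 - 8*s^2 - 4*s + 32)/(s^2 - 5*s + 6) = (s^2 - 6*s - 16)/(s - 3)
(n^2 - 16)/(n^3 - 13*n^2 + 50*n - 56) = (n + 4)/(n^2 - 9*n + 14)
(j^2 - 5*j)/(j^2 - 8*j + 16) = j*(j - 5)/(j^2 - 8*j + 16)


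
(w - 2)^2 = w^2 - 4*w + 4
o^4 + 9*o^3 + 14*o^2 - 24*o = o*(o - 1)*(o + 4)*(o + 6)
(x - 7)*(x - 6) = x^2 - 13*x + 42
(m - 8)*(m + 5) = m^2 - 3*m - 40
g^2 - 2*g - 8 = (g - 4)*(g + 2)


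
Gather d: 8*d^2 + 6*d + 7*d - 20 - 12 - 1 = 8*d^2 + 13*d - 33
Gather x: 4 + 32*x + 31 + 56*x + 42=88*x + 77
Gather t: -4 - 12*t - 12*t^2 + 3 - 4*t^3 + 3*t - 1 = -4*t^3 - 12*t^2 - 9*t - 2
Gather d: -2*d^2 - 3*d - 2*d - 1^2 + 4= -2*d^2 - 5*d + 3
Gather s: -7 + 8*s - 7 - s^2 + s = -s^2 + 9*s - 14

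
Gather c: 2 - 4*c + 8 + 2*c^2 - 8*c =2*c^2 - 12*c + 10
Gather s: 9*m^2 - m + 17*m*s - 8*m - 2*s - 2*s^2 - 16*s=9*m^2 - 9*m - 2*s^2 + s*(17*m - 18)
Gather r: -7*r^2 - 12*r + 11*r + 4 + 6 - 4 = -7*r^2 - r + 6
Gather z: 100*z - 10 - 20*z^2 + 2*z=-20*z^2 + 102*z - 10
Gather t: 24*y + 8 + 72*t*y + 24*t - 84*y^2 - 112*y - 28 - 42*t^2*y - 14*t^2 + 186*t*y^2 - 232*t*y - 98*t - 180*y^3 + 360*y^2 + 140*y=t^2*(-42*y - 14) + t*(186*y^2 - 160*y - 74) - 180*y^3 + 276*y^2 + 52*y - 20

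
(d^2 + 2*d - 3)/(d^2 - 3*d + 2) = (d + 3)/(d - 2)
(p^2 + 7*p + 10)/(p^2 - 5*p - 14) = (p + 5)/(p - 7)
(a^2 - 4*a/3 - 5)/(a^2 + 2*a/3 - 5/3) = (a - 3)/(a - 1)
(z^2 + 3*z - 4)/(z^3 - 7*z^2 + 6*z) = (z + 4)/(z*(z - 6))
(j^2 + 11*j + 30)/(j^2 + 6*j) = (j + 5)/j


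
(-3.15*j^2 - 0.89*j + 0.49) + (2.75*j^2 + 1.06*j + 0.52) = -0.4*j^2 + 0.17*j + 1.01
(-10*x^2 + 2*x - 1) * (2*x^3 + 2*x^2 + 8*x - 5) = -20*x^5 - 16*x^4 - 78*x^3 + 64*x^2 - 18*x + 5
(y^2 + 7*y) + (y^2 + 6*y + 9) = 2*y^2 + 13*y + 9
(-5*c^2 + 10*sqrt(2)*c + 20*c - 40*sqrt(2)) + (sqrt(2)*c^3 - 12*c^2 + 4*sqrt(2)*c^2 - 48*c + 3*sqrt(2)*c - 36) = sqrt(2)*c^3 - 17*c^2 + 4*sqrt(2)*c^2 - 28*c + 13*sqrt(2)*c - 40*sqrt(2) - 36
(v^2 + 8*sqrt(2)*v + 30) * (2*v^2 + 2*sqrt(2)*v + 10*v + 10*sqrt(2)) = 2*v^4 + 10*v^3 + 18*sqrt(2)*v^3 + 92*v^2 + 90*sqrt(2)*v^2 + 60*sqrt(2)*v + 460*v + 300*sqrt(2)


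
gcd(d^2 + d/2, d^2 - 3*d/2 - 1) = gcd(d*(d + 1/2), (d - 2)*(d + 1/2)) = d + 1/2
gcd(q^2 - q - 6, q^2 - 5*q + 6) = q - 3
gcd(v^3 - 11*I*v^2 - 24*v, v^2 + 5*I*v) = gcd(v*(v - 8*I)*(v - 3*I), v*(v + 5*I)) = v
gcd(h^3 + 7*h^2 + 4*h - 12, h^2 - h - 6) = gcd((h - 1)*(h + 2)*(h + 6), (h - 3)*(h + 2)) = h + 2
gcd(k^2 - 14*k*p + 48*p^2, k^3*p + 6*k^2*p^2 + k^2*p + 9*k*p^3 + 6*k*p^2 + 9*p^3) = 1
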